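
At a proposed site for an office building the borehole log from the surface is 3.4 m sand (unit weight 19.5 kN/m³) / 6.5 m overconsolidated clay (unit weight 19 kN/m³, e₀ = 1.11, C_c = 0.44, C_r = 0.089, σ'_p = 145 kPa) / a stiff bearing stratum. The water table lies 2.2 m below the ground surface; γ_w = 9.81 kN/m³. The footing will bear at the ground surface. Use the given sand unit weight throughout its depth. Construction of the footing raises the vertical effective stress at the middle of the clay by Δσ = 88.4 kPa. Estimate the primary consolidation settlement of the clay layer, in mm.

Mid-depth of clay below the ground surface: z = 3.4 + 6.5/2 = 6.65 m.
Total vertical stress at mid-clay: σ_v = 19.5×3.4 + 19×3.25 = 128.05 kPa.
Pore pressure: u = 9.81×(6.65 − 2.2) = 43.655 kPa.
Initial effective stress: σ'_0 = σ_v − u = 128.05 − 43.655 = 84.395 kPa.
Final effective stress: σ'_f = 84.395 + 88.4 = 172.8 kPa.
σ'_f = 172.8 > σ'_p = 145 kPa, so the stress path crosses the preconsolidation pressure — recompression up to σ'_p, then virgin compression beyond:
S_c = H/(1+e₀)·[C_r·log₁₀(σ'_p/σ'_0) + C_c·log₁₀(σ'_f/σ'_p)]
    = 6.5/2.11 × [0.089×log₁₀(145/84.395) + 0.44×log₁₀(172.8/145)]
    = 3.0806 × [0.02092 + 0.033517] = 0.1677 m

S_c ≈ 168 mm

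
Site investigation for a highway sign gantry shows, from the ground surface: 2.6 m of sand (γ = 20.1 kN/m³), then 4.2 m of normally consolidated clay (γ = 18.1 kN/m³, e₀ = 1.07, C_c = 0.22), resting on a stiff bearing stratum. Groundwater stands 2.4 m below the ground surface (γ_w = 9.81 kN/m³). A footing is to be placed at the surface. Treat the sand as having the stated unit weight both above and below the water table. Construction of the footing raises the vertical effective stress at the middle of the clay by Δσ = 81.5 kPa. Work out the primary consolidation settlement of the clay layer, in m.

S_c ≈ 0.153 m

Mid-depth of clay below the ground surface: z = 2.6 + 4.2/2 = 4.7 m.
Total vertical stress at mid-clay: σ_v = 20.1×2.6 + 18.1×2.1 = 90.27 kPa.
Pore pressure: u = 9.81×(4.7 − 2.4) = 22.563 kPa.
Initial effective stress: σ'_0 = σ_v − u = 90.27 − 22.563 = 67.707 kPa.
Final effective stress: σ'_f = σ'_0 + Δσ = 67.707 + 81.5 = 149.21 kPa.
Normally consolidated clay, so the full stress increment lies on the virgin compression line:
S_c = C_c·H/(1+e₀)·log₁₀(σ'_f/σ'_0) = 0.22×4.2/(1+1.07)×log₁₀(149.21/67.707)
    = 0.44638 × 0.34316 = 0.1532 m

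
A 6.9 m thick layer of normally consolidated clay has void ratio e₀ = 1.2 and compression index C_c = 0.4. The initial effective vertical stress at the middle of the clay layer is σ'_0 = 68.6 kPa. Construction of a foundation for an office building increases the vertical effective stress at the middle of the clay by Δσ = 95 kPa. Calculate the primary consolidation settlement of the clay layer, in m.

Final effective stress: σ'_f = σ'_0 + Δσ = 68.6 + 95 = 163.6 kPa.
Normally consolidated clay, so the full stress increment lies on the virgin compression line:
S_c = C_c·H/(1+e₀)·log₁₀(σ'_f/σ'_0) = 0.4×6.9/(1+1.2)×log₁₀(163.6/68.6)
    = 1.2545 × 0.37746 = 0.4735 m

S_c ≈ 0.474 m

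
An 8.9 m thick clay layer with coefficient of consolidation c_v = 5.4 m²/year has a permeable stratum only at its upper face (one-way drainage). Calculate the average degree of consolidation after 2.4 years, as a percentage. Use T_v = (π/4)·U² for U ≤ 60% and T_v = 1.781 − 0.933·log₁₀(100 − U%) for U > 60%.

U ≈ 45.6 %

Drainage path length: H_d = H = 8.9 m (single drainage).
T_v = c_v·t/H_d² = 5.4×2.4/8.9² = 0.16362.
T_v = 0.16362 corresponds to the U ≤ 60% branch:
U = √(4T_v/π) = 0.4564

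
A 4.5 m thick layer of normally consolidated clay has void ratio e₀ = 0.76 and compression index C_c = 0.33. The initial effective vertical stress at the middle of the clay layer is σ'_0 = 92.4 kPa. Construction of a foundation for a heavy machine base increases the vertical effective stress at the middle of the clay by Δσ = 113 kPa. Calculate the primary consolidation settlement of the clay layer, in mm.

Final effective stress: σ'_f = σ'_0 + Δσ = 92.4 + 113 = 205.4 kPa.
Normally consolidated clay, so the full stress increment lies on the virgin compression line:
S_c = C_c·H/(1+e₀)·log₁₀(σ'_f/σ'_0) = 0.33×4.5/(1+0.76)×log₁₀(205.4/92.4)
    = 0.84375 × 0.34693 = 0.2927 m

S_c ≈ 293 mm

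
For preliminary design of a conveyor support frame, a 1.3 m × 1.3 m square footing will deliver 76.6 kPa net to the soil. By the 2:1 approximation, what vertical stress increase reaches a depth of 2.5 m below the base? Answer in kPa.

Δσ_z ≈ 8.96 kPa

By the 2:1 method the load spreads at 1 horizontal : 2 vertical, so at depth z the loaded area has grown by z in each plan dimension:
Δσ = qBL/((B+z)(L+z)) = 76.6×1.3×1.3/((1.3+2.5)(1.3+2.5)) = 8.965 kPa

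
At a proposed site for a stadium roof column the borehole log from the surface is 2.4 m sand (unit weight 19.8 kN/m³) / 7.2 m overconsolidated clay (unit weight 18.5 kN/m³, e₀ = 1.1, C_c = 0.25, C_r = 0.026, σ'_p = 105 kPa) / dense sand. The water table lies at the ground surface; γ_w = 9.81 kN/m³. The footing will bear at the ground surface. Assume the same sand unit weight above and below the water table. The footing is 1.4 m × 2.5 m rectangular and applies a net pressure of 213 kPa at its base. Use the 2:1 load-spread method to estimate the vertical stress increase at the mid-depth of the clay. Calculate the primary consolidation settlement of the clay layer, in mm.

Mid-depth of clay below the ground surface: z = 2.4 + 7.2/2 = 6 m.
Total vertical stress at mid-clay: σ_v = 19.8×2.4 + 18.5×3.6 = 114.12 kPa.
Pore pressure: u = 9.81×(6 − 0) = 58.86 kPa.
Initial effective stress: σ'_0 = σ_v − u = 114.12 − 58.86 = 55.26 kPa.
Stress increase at mid-clay by the 2:1 spreading method:
Δσ = qBL/((B+z)(L+z)) = 213×1.4×2.5/((1.4+6)(2.5+6)) = 11.852 kPa
Final effective stress: σ'_f = 55.26 + 11.852 = 67.112 kPa.
σ'_f = 67.112 ≤ σ'_p = 105 kPa, so the clay remains overconsolidated and only the recompression index applies:
S_c = C_r·H/(1+e₀)·log₁₀(σ'_f/σ'_0) = 0.026×7.2/2.1×log₁₀(67.112/55.26)
    = 0.089144 × 0.084389 = 0.007523 m

S_c ≈ 7.52 mm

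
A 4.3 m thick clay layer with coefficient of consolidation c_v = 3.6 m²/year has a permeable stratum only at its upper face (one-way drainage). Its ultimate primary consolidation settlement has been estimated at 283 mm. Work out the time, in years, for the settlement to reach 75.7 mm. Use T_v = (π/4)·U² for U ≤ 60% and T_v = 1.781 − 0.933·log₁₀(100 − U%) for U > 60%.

t ≈ 0.289 years

Drainage path length: H_d = H = 4.3 m (single drainage).
U = S(t)/S_ult = 75.7/283 = 0.2675.
U ≤ 60%: T_v = (π/4)·U² = (π/4)×0.26749² = 0.056196.
t = T_v·H_d²/c_v = 0.056196×4.3²/3.6 = 0.2886 years.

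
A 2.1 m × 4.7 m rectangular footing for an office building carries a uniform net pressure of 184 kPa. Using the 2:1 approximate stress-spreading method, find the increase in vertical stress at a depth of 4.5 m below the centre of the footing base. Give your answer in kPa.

By the 2:1 method the load spreads at 1 horizontal : 2 vertical, so at depth z the loaded area has grown by z in each plan dimension:
Δσ = qBL/((B+z)(L+z)) = 184×2.1×4.7/((2.1+4.5)(4.7+4.5)) = 29.909 kPa

Δσ_z ≈ 29.9 kPa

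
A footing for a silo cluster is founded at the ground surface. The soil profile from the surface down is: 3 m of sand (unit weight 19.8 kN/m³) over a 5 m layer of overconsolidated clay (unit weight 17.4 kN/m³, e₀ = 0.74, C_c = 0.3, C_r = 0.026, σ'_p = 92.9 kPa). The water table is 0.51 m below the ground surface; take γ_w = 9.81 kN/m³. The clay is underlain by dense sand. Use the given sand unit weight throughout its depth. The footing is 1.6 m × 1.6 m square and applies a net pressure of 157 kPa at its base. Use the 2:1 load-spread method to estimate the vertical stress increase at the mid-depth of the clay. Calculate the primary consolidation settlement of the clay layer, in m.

Mid-depth of clay below the ground surface: z = 3 + 5/2 = 5.5 m.
Total vertical stress at mid-clay: σ_v = 19.8×3 + 17.4×2.5 = 102.9 kPa.
Pore pressure: u = 9.81×(5.5 − 0.51) = 48.952 kPa.
Initial effective stress: σ'_0 = σ_v − u = 102.9 − 48.952 = 53.948 kPa.
Stress increase at mid-clay by the 2:1 spreading method:
Δσ = qBL/((B+z)(L+z)) = 157×1.6×1.6/((1.6+5.5)(1.6+5.5)) = 7.973 kPa
Final effective stress: σ'_f = 53.948 + 7.973 = 61.921 kPa.
σ'_f = 61.921 ≤ σ'_p = 92.9 kPa, so the clay remains overconsolidated and only the recompression index applies:
S_c = C_r·H/(1+e₀)·log₁₀(σ'_f/σ'_0) = 0.026×5/1.74×log₁₀(61.921/53.948)
    = 0.074714 × 0.059863 = 0.004473 m

S_c ≈ 0.00447 m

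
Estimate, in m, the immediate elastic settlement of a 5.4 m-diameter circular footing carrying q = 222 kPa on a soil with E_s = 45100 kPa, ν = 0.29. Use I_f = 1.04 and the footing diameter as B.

S_e ≈ 0.0253 m

Immediate (elastic) settlement: S_e = q·B·(1−ν²)/E_s · I_f.
S_e = 222 × 5.4 × (1 − 0.29²) / 45100 × 1.04
    = 222 × 5.4 × 0.9159 / 45100 × 1.04
    = 0.02532 m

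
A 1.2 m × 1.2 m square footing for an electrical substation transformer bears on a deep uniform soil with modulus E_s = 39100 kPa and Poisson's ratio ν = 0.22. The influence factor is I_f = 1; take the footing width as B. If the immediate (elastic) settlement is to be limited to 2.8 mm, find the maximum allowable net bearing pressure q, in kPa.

S_e = q·B·(1−ν²)/E_s · I_f  ⇒  q = S_e·E_s / (B·(1−ν²)·I_f).
q = 0.0028 × 39100 / (1.2 × 0.9516 × 1) = 95.87 kPa

q ≈ 95.9 kPa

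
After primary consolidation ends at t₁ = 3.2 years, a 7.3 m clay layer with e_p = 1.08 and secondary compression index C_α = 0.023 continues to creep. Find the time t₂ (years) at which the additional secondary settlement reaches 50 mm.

S_s = C_α·H/(1+e_p)·log₁₀(t₂/t₁) ⇒ log₁₀(t₂/t₁) = S_s·(1+e_p)/(C_α·H).
log₁₀(t₂/t₁) = 0.05 × (1+1.08) / (0.023×7.3) = 0.6194
t₂ = t₁ × 10^0.6194 = 3.2 × 4.163 = 13.32 years

t₂ ≈ 13.3 years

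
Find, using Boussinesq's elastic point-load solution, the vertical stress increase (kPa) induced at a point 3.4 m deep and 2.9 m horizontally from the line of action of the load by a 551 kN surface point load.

Δσ_z ≈ 5.8 kPa

Boussinesq vertical stress below a point load on an elastic half-space:
Δσ_z = 3P/(2πz²) · [1 + (r/z)²]^(−5/2)
r/z = 2.9/3.4 = 0.85294; [1+(r/z)²]^(−5/2) = 0.25495.
Δσ_z = 3×551/(2π×3.4²) × 0.25495 = 22.758 × 0.25495 = 5.802 kPa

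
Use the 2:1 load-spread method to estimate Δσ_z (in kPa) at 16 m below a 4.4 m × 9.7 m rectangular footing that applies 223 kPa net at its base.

Δσ_z ≈ 18.2 kPa

By the 2:1 method the load spreads at 1 horizontal : 2 vertical, so at depth z the loaded area has grown by z in each plan dimension:
Δσ = qBL/((B+z)(L+z)) = 223×4.4×9.7/((4.4+16)(9.7+16)) = 18.154 kPa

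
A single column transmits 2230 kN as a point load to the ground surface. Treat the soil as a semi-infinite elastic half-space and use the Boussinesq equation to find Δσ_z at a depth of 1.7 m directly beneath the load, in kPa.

Boussinesq vertical stress below a point load on an elastic half-space:
Δσ_z = 3P/(2πz²) · [1 + (r/z)²]^(−5/2)
r/z = 0/1.7 = 0; [1+(r/z)²]^(−5/2) = 1.
Δσ_z = 3×2230/(2π×1.7²) × 1 = 368.42 × 1 = 368.4 kPa

Δσ_z ≈ 368 kPa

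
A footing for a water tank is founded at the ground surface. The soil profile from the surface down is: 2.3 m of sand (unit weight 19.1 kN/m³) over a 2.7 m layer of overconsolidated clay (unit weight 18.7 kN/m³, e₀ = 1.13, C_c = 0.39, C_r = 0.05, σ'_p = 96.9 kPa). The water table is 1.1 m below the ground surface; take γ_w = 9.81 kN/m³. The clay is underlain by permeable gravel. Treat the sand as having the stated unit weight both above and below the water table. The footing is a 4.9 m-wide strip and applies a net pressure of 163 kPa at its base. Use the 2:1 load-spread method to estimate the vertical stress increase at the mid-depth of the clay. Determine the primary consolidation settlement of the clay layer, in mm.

Mid-depth of clay below the ground surface: z = 2.3 + 2.7/2 = 3.65 m.
Total vertical stress at mid-clay: σ_v = 19.1×2.3 + 18.7×1.35 = 69.175 kPa.
Pore pressure: u = 9.81×(3.65 − 1.1) = 25.015 kPa.
Initial effective stress: σ'_0 = σ_v − u = 69.175 − 25.015 = 44.16 kPa.
Stress increase at mid-clay by the 2:1 spreading method:
Δσ = qB/(B+z) = 163×4.9/(4.9+3.65) = 93.415 kPa
Final effective stress: σ'_f = 44.16 + 93.415 = 137.57 kPa.
σ'_f = 137.57 > σ'_p = 96.9 kPa, so the stress path crosses the preconsolidation pressure — recompression up to σ'_p, then virgin compression beyond:
S_c = H/(1+e₀)·[C_r·log₁₀(σ'_p/σ'_0) + C_c·log₁₀(σ'_f/σ'_p)]
    = 2.7/2.13 × [0.05×log₁₀(96.9/44.16) + 0.39×log₁₀(137.57/96.9)]
    = 1.2676 × [0.017065 + 0.059358] = 0.09687 m

S_c ≈ 96.9 mm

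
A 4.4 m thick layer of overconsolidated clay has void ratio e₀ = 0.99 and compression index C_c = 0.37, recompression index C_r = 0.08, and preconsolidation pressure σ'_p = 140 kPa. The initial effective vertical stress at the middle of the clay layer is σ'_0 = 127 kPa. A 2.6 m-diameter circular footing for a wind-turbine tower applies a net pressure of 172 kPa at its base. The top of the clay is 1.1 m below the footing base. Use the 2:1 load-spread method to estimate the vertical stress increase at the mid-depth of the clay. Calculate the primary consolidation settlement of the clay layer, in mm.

S_c ≈ 55.8 mm

Mid-depth of clay below the footing base: z = 1.1 + 4.4/2 = 3.3 m.
Stress increase at mid-clay by the 2:1 spreading method:
Δσ ≈ qD²/(D+z)² = 172×2.6²/(2.6+3.3)² = 33.402 kPa
Final effective stress: σ'_f = 127 + 33.402 = 160.4 kPa.
σ'_f = 160.4 > σ'_p = 140 kPa, so the stress path crosses the preconsolidation pressure — recompression up to σ'_p, then virgin compression beyond:
S_c = H/(1+e₀)·[C_r·log₁₀(σ'_p/σ'_0) + C_c·log₁₀(σ'_f/σ'_p)]
    = 4.4/1.99 × [0.08×log₁₀(140/127) + 0.37×log₁₀(160.4/140)]
    = 2.2111 × [0.0033859 + 0.021858] = 0.05582 m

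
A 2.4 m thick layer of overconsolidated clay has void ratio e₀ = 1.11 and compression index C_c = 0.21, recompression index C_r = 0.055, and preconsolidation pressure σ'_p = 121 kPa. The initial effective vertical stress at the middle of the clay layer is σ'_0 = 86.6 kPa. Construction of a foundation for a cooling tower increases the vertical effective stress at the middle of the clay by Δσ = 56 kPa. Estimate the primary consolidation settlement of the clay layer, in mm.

Final effective stress: σ'_f = 86.6 + 56 = 142.6 kPa.
σ'_f = 142.6 > σ'_p = 121 kPa, so the stress path crosses the preconsolidation pressure — recompression up to σ'_p, then virgin compression beyond:
S_c = H/(1+e₀)·[C_r·log₁₀(σ'_p/σ'_0) + C_c·log₁₀(σ'_f/σ'_p)]
    = 2.4/2.11 × [0.055×log₁₀(121/86.6) + 0.21×log₁₀(142.6/121)]
    = 1.1374 × [0.0079897 + 0.01498] = 0.02613 m

S_c ≈ 26.1 mm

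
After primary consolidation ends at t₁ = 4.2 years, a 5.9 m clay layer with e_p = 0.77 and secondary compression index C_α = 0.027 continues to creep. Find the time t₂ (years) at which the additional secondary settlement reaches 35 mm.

t₂ ≈ 10.3 years

S_s = C_α·H/(1+e_p)·log₁₀(t₂/t₁) ⇒ log₁₀(t₂/t₁) = S_s·(1+e_p)/(C_α·H).
log₁₀(t₂/t₁) = 0.035 × (1+0.77) / (0.027×5.9) = 0.3889
t₂ = t₁ × 10^0.3889 = 4.2 × 2.448 = 10.28 years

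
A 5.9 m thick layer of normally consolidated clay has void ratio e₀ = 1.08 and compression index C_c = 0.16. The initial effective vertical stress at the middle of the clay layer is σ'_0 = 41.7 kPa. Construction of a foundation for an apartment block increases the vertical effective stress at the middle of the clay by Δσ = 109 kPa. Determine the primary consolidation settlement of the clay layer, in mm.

Final effective stress: σ'_f = σ'_0 + Δσ = 41.7 + 109 = 150.7 kPa.
Normally consolidated clay, so the full stress increment lies on the virgin compression line:
S_c = C_c·H/(1+e₀)·log₁₀(σ'_f/σ'_0) = 0.16×5.9/(1+1.08)×log₁₀(150.7/41.7)
    = 0.45385 × 0.55798 = 0.2532 m

S_c ≈ 253 mm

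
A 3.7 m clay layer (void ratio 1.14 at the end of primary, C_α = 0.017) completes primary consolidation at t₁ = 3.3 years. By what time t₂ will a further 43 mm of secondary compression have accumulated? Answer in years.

t₂ ≈ 95.8 years

S_s = C_α·H/(1+e_p)·log₁₀(t₂/t₁) ⇒ log₁₀(t₂/t₁) = S_s·(1+e_p)/(C_α·H).
log₁₀(t₂/t₁) = 0.043 × (1+1.14) / (0.017×3.7) = 1.463
t₂ = t₁ × 10^1.463 = 3.3 × 29.04 = 95.82 years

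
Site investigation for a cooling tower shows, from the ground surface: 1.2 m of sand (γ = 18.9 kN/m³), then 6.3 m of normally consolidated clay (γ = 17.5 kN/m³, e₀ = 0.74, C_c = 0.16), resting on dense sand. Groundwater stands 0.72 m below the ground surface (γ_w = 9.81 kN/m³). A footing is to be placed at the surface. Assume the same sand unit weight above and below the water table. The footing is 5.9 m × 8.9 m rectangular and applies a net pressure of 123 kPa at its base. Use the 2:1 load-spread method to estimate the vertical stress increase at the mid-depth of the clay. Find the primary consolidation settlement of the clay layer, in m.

Mid-depth of clay below the ground surface: z = 1.2 + 6.3/2 = 4.35 m.
Total vertical stress at mid-clay: σ_v = 18.9×1.2 + 17.5×3.15 = 77.805 kPa.
Pore pressure: u = 9.81×(4.35 − 0.72) = 35.61 kPa.
Initial effective stress: σ'_0 = σ_v − u = 77.805 − 35.61 = 42.195 kPa.
Stress increase at mid-clay by the 2:1 spreading method:
Δσ = qBL/((B+z)(L+z)) = 123×5.9×8.9/((5.9+4.35)(8.9+4.35)) = 47.556 kPa
Final effective stress: σ'_f = σ'_0 + Δσ = 42.195 + 47.556 = 89.751 kPa.
Normally consolidated clay, so the full stress increment lies on the virgin compression line:
S_c = C_c·H/(1+e₀)·log₁₀(σ'_f/σ'_0) = 0.16×6.3/(1+0.74)×log₁₀(89.751/42.195)
    = 0.57931 × 0.32778 = 0.1899 m

S_c ≈ 0.19 m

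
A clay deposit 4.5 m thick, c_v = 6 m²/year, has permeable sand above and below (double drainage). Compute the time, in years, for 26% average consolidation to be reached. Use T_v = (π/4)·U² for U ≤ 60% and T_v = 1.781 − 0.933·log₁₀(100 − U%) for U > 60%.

Drainage path length: H_d = H/2 = 2.25 m (double drainage).
U ≤ 60%: T_v = (π/4)·U² = (π/4)×0.26² = 0.053093.
t = T_v·H_d²/c_v = 0.053093×2.25²/6 = 0.0448 years.

t ≈ 0.0448 years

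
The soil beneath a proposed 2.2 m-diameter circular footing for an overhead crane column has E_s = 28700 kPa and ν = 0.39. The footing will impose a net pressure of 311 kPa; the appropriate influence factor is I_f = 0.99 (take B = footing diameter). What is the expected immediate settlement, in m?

S_e ≈ 0.02 m

Immediate (elastic) settlement: S_e = q·B·(1−ν²)/E_s · I_f.
S_e = 311 × 2.2 × (1 − 0.39²) / 28700 × 0.99
    = 311 × 2.2 × 0.8479 / 28700 × 0.99
    = 0.02001 m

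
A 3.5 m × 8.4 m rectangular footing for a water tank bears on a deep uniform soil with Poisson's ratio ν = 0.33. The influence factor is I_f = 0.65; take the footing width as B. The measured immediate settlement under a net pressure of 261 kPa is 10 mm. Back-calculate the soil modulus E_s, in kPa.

E_s ≈ 52900 kPa

S_e = q·B·(1−ν²)/E_s · I_f  ⇒  E_s = q·B·(1−ν²)·I_f / S_e.
E_s = 261 × 3.5 × 0.8911 × 0.65 / 0.01 = 52910 kPa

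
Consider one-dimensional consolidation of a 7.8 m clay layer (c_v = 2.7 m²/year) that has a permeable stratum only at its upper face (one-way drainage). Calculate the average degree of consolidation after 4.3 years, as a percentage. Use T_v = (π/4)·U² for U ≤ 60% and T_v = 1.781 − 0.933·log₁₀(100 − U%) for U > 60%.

Drainage path length: H_d = H = 7.8 m (single drainage).
T_v = c_v·t/H_d² = 2.7×4.3/7.8² = 0.19083.
T_v = 0.19083 corresponds to the U ≤ 60% branch:
U = √(4T_v/π) = 0.4929

U ≈ 49.3 %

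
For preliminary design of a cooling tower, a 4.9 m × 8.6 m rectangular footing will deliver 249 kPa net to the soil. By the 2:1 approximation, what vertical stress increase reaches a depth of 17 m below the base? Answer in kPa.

By the 2:1 method the load spreads at 1 horizontal : 2 vertical, so at depth z the loaded area has grown by z in each plan dimension:
Δσ = qBL/((B+z)(L+z)) = 249×4.9×8.6/((4.9+17)(8.6+17)) = 18.716 kPa

Δσ_z ≈ 18.7 kPa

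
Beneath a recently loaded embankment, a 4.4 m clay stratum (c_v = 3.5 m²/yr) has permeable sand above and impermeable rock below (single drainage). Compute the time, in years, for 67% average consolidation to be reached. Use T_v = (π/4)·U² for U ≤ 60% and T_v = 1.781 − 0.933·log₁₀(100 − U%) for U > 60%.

Drainage path length: H_d = H = 4.4 m (single drainage).
U > 60%: T_v = 1.781 − 0.933·log₁₀(100 − 67) = 0.36423.
t = T_v·H_d²/c_v = 0.36423×4.4²/3.5 = 2.015 years.

t ≈ 2.01 years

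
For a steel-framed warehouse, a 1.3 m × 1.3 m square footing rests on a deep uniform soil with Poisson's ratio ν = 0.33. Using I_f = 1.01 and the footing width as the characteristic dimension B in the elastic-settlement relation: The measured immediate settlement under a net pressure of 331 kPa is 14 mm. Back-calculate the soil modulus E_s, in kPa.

S_e = q·B·(1−ν²)/E_s · I_f  ⇒  E_s = q·B·(1−ν²)·I_f / S_e.
E_s = 331 × 1.3 × 0.8911 × 1.01 / 0.014 = 27660 kPa

E_s ≈ 27700 kPa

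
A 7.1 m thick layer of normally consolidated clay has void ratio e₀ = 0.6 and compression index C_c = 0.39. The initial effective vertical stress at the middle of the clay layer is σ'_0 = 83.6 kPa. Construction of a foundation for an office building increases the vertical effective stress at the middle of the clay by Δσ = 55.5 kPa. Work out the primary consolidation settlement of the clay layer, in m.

Final effective stress: σ'_f = σ'_0 + Δσ = 83.6 + 55.5 = 139.1 kPa.
Normally consolidated clay, so the full stress increment lies on the virgin compression line:
S_c = C_c·H/(1+e₀)·log₁₀(σ'_f/σ'_0) = 0.39×7.1/(1+0.6)×log₁₀(139.1/83.6)
    = 1.7306 × 0.22112 = 0.3827 m

S_c ≈ 0.383 m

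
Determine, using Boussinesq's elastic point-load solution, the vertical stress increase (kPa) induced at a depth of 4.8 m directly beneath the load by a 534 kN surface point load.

Δσ_z ≈ 11.1 kPa

Boussinesq vertical stress below a point load on an elastic half-space:
Δσ_z = 3P/(2πz²) · [1 + (r/z)²]^(−5/2)
r/z = 0/4.8 = 0; [1+(r/z)²]^(−5/2) = 1.
Δσ_z = 3×534/(2π×4.8²) × 1 = 11.066 × 1 = 11.07 kPa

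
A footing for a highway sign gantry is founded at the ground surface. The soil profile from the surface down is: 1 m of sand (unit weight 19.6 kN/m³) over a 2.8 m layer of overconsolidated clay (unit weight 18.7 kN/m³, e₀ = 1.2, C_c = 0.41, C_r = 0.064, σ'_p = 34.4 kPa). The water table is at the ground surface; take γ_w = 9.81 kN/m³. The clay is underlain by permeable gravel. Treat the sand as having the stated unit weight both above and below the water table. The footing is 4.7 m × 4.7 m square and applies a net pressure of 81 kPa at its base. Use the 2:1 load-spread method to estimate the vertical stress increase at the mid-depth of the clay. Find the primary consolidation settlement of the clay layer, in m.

Mid-depth of clay below the ground surface: z = 1 + 2.8/2 = 2.4 m.
Total vertical stress at mid-clay: σ_v = 19.6×1 + 18.7×1.4 = 45.78 kPa.
Pore pressure: u = 9.81×(2.4 − 0) = 23.544 kPa.
Initial effective stress: σ'_0 = σ_v − u = 45.78 − 23.544 = 22.236 kPa.
Stress increase at mid-clay by the 2:1 spreading method:
Δσ = qBL/((B+z)(L+z)) = 81×4.7×4.7/((4.7+2.4)(4.7+2.4)) = 35.495 kPa
Final effective stress: σ'_f = 22.236 + 35.495 = 57.731 kPa.
σ'_f = 57.731 > σ'_p = 34.4 kPa, so the stress path crosses the preconsolidation pressure — recompression up to σ'_p, then virgin compression beyond:
S_c = H/(1+e₀)·[C_r·log₁₀(σ'_p/σ'_0) + C_c·log₁₀(σ'_f/σ'_p)]
    = 2.8/2.2 × [0.064×log₁₀(34.4/22.236) + 0.41×log₁₀(57.731/34.4)]
    = 1.2727 × [0.012128 + 0.092189] = 0.1328 m

S_c ≈ 0.133 m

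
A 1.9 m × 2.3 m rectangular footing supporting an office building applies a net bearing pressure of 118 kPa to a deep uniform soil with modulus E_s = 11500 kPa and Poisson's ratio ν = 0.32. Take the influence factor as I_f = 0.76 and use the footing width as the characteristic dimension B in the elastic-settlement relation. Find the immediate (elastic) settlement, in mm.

Immediate (elastic) settlement: S_e = q·B·(1−ν²)/E_s · I_f.
S_e = 118 × 1.9 × (1 − 0.32²) / 11500 × 0.76
    = 118 × 1.9 × 0.8976 / 11500 × 0.76
    = 0.0133 m = 13.3 mm

S_e ≈ 13.3 mm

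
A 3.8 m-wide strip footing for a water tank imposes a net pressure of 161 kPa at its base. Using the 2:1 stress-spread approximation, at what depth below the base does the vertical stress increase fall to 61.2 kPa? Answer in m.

z ≈ 6.2 m

2:1 spreading — at depth z the loaded area has grown by z in each plan dimension:
qB/(B+z) = Δσ_z ⇒ z = qB/Δσ_z − B = 161×3.8/61.2 − 3.8 = 6.197 m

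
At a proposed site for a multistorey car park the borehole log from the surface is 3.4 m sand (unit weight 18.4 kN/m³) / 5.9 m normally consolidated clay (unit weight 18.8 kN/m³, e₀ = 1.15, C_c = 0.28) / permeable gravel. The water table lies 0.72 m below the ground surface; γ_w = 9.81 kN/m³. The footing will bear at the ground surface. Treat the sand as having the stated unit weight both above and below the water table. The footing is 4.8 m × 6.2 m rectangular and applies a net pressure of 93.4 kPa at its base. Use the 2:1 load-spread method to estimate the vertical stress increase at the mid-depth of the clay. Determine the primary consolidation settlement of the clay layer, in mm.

S_c ≈ 91.7 mm

Mid-depth of clay below the ground surface: z = 3.4 + 5.9/2 = 6.35 m.
Total vertical stress at mid-clay: σ_v = 18.4×3.4 + 18.8×2.95 = 118.02 kPa.
Pore pressure: u = 9.81×(6.35 − 0.72) = 55.23 kPa.
Initial effective stress: σ'_0 = σ_v − u = 118.02 − 55.23 = 62.79 kPa.
Stress increase at mid-clay by the 2:1 spreading method:
Δσ = qBL/((B+z)(L+z)) = 93.4×4.8×6.2/((4.8+6.35)(6.2+6.35)) = 19.864 kPa
Final effective stress: σ'_f = σ'_0 + Δσ = 62.79 + 19.864 = 82.654 kPa.
Normally consolidated clay, so the full stress increment lies on the virgin compression line:
S_c = C_c·H/(1+e₀)·log₁₀(σ'_f/σ'_0) = 0.28×5.9/(1+1.15)×log₁₀(82.654/62.79)
    = 0.76837 × 0.11937 = 0.09172 m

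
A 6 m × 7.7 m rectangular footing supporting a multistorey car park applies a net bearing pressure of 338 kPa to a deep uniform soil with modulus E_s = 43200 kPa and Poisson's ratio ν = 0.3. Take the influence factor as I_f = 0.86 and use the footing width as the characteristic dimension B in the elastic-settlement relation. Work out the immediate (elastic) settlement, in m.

Immediate (elastic) settlement: S_e = q·B·(1−ν²)/E_s · I_f.
S_e = 338 × 6 × (1 − 0.3²) / 43200 × 0.86
    = 338 × 6 × 0.91 / 43200 × 0.86
    = 0.03674 m

S_e ≈ 0.0367 m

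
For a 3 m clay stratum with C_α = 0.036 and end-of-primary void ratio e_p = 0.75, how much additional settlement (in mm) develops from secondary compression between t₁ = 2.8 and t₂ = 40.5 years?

Secondary compression: S_s = C_α·H/(1+e_p)·log₁₀(t₂/t₁)
S_s = 0.036×3/(1+0.75)×log₁₀(40.5/2.8)
    = 0.06171 × 1.16 = 0.07161 m

S_s ≈ 71.6 mm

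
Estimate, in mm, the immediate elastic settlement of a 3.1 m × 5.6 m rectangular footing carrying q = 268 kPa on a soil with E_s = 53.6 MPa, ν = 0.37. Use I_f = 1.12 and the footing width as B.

S_e ≈ 15 mm

Immediate (elastic) settlement: S_e = q·B·(1−ν²)/E_s · I_f.
E_s = 53.6 MPa = 53600 kPa.
S_e = 268 × 3.1 × (1 − 0.37²) / 53600 × 1.12
    = 268 × 3.1 × 0.8631 / 53600 × 1.12
    = 0.01498 m = 14.98 mm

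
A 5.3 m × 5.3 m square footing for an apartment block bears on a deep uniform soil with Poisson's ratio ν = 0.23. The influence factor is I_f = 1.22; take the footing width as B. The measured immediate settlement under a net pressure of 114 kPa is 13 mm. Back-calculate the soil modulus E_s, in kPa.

S_e = q·B·(1−ν²)/E_s · I_f  ⇒  E_s = q·B·(1−ν²)·I_f / S_e.
E_s = 114 × 5.3 × 0.9471 × 1.22 / 0.013 = 53700 kPa

E_s ≈ 53700 kPa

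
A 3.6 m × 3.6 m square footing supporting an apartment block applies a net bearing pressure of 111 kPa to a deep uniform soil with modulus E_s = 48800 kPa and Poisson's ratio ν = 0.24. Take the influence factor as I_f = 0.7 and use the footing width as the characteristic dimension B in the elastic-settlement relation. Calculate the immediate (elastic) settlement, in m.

Immediate (elastic) settlement: S_e = q·B·(1−ν²)/E_s · I_f.
S_e = 111 × 3.6 × (1 − 0.24²) / 48800 × 0.7
    = 111 × 3.6 × 0.9424 / 48800 × 0.7
    = 0.005402 m

S_e ≈ 0.0054 m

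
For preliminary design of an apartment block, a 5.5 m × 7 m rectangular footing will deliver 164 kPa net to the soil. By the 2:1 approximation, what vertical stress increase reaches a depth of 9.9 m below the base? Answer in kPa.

Δσ_z ≈ 24.3 kPa

By the 2:1 method the load spreads at 1 horizontal : 2 vertical, so at depth z the loaded area has grown by z in each plan dimension:
Δσ = qBL/((B+z)(L+z)) = 164×5.5×7/((5.5+9.9)(7+9.9)) = 24.26 kPa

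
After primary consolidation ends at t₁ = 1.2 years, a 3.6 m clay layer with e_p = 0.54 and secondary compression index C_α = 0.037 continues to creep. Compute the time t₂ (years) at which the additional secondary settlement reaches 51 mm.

t₂ ≈ 4.66 years

S_s = C_α·H/(1+e_p)·log₁₀(t₂/t₁) ⇒ log₁₀(t₂/t₁) = S_s·(1+e_p)/(C_α·H).
log₁₀(t₂/t₁) = 0.051 × (1+0.54) / (0.037×3.6) = 0.5896
t₂ = t₁ × 10^0.5896 = 1.2 × 3.887 = 4.665 years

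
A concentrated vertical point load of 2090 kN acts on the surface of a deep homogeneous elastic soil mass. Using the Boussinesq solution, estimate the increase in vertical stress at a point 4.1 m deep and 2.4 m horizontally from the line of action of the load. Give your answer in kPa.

Δσ_z ≈ 28.4 kPa

Boussinesq vertical stress below a point load on an elastic half-space:
Δσ_z = 3P/(2πz²) · [1 + (r/z)²]^(−5/2)
r/z = 2.4/4.1 = 0.58537; [1+(r/z)²]^(−5/2) = 0.47873.
Δσ_z = 3×2090/(2π×4.1²) × 0.47873 = 59.364 × 0.47873 = 28.42 kPa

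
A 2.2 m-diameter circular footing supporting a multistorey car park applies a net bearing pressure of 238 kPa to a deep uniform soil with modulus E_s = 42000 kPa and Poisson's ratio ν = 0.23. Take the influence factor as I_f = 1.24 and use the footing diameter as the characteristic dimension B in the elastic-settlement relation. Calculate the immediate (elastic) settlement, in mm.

Immediate (elastic) settlement: S_e = q·B·(1−ν²)/E_s · I_f.
S_e = 238 × 2.2 × (1 − 0.23²) / 42000 × 1.24
    = 238 × 2.2 × 0.9471 / 42000 × 1.24
    = 0.01464 m = 14.64 mm

S_e ≈ 14.6 mm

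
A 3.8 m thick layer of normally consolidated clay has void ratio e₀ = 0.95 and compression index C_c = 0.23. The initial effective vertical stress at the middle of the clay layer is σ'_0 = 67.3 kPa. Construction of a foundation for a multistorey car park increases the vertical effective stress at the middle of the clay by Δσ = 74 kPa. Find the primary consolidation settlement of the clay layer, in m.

S_c ≈ 0.144 m

Final effective stress: σ'_f = σ'_0 + Δσ = 67.3 + 74 = 141.3 kPa.
Normally consolidated clay, so the full stress increment lies on the virgin compression line:
S_c = C_c·H/(1+e₀)·log₁₀(σ'_f/σ'_0) = 0.23×3.8/(1+0.95)×log₁₀(141.3/67.3)
    = 0.44821 × 0.32213 = 0.1444 m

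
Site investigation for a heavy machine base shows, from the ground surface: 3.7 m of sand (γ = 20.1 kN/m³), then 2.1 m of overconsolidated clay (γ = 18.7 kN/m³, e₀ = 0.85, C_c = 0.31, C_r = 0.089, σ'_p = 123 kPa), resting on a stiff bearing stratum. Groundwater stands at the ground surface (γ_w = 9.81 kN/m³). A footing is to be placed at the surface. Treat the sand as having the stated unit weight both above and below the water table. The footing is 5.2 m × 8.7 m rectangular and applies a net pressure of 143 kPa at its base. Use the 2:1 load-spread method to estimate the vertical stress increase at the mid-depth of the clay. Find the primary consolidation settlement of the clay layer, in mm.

S_c ≈ 30.8 mm

Mid-depth of clay below the ground surface: z = 3.7 + 2.1/2 = 4.75 m.
Total vertical stress at mid-clay: σ_v = 20.1×3.7 + 18.7×1.05 = 94.005 kPa.
Pore pressure: u = 9.81×(4.75 − 0) = 46.598 kPa.
Initial effective stress: σ'_0 = σ_v − u = 94.005 − 46.598 = 47.407 kPa.
Stress increase at mid-clay by the 2:1 spreading method:
Δσ = qBL/((B+z)(L+z)) = 143×5.2×8.7/((5.2+4.75)(8.7+4.75)) = 48.341 kPa
Final effective stress: σ'_f = 47.407 + 48.341 = 95.748 kPa.
σ'_f = 95.748 ≤ σ'_p = 123 kPa, so the clay remains overconsolidated and only the recompression index applies:
S_c = C_r·H/(1+e₀)·log₁₀(σ'_f/σ'_0) = 0.089×2.1/1.85×log₁₀(95.748/47.407)
    = 0.10102 × 0.30529 = 0.03084 m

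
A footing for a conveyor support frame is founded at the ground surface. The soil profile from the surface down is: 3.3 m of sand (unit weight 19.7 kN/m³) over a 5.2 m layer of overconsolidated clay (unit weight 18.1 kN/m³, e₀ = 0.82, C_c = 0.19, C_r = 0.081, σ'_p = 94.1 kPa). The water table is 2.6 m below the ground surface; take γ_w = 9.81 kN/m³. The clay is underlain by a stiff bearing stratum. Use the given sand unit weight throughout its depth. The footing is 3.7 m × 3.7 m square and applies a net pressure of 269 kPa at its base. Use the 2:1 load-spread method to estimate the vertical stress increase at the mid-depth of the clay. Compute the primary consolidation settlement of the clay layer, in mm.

S_c ≈ 73.3 mm

Mid-depth of clay below the ground surface: z = 3.3 + 5.2/2 = 5.9 m.
Total vertical stress at mid-clay: σ_v = 19.7×3.3 + 18.1×2.6 = 112.07 kPa.
Pore pressure: u = 9.81×(5.9 − 2.6) = 32.373 kPa.
Initial effective stress: σ'_0 = σ_v − u = 112.07 − 32.373 = 79.697 kPa.
Stress increase at mid-clay by the 2:1 spreading method:
Δσ = qBL/((B+z)(L+z)) = 269×3.7×3.7/((3.7+5.9)(3.7+5.9)) = 39.959 kPa
Final effective stress: σ'_f = 79.697 + 39.959 = 119.66 kPa.
σ'_f = 119.66 > σ'_p = 94.1 kPa, so the stress path crosses the preconsolidation pressure — recompression up to σ'_p, then virgin compression beyond:
S_c = H/(1+e₀)·[C_r·log₁₀(σ'_p/σ'_0) + C_c·log₁₀(σ'_f/σ'_p)]
    = 5.2/1.82 × [0.081×log₁₀(94.1/79.697) + 0.19×log₁₀(119.66/94.1)]
    = 2.8571 × [0.005844 + 0.019828] = 0.07335 m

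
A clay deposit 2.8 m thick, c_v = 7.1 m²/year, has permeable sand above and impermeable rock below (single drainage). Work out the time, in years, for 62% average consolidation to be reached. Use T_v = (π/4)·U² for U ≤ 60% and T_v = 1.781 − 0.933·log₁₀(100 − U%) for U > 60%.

t ≈ 0.339 years

Drainage path length: H_d = H = 2.8 m (single drainage).
U > 60%: T_v = 1.781 − 0.933·log₁₀(100 − 62) = 0.30706.
t = T_v·H_d²/c_v = 0.30706×2.8²/7.1 = 0.3391 years.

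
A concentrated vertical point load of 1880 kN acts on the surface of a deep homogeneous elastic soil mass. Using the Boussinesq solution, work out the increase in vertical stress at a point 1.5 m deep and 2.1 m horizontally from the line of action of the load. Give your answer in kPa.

Boussinesq vertical stress below a point load on an elastic half-space:
Δσ_z = 3P/(2πz²) · [1 + (r/z)²]^(−5/2)
r/z = 2.1/1.5 = 1.4; [1+(r/z)²]^(−5/2) = 0.066339.
Δσ_z = 3×1880/(2π×1.5²) × 0.066339 = 398.95 × 0.066339 = 26.47 kPa

Δσ_z ≈ 26.5 kPa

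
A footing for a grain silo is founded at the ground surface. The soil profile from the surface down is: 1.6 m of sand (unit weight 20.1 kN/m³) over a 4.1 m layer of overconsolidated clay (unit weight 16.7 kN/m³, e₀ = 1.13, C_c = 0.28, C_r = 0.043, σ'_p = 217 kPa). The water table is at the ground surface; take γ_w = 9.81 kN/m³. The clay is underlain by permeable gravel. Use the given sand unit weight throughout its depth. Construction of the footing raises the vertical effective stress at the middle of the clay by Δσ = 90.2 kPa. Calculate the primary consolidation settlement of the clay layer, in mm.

S_c ≈ 49.4 mm

Mid-depth of clay below the ground surface: z = 1.6 + 4.1/2 = 3.65 m.
Total vertical stress at mid-clay: σ_v = 20.1×1.6 + 16.7×2.05 = 66.395 kPa.
Pore pressure: u = 9.81×(3.65 − 0) = 35.806 kPa.
Initial effective stress: σ'_0 = σ_v − u = 66.395 − 35.806 = 30.589 kPa.
Final effective stress: σ'_f = 30.589 + 90.2 = 120.79 kPa.
σ'_f = 120.79 ≤ σ'_p = 217 kPa, so the clay remains overconsolidated and only the recompression index applies:
S_c = C_r·H/(1+e₀)·log₁₀(σ'_f/σ'_0) = 0.043×4.1/2.13×log₁₀(120.79/30.589)
    = 0.082771 × 0.59647 = 0.04937 m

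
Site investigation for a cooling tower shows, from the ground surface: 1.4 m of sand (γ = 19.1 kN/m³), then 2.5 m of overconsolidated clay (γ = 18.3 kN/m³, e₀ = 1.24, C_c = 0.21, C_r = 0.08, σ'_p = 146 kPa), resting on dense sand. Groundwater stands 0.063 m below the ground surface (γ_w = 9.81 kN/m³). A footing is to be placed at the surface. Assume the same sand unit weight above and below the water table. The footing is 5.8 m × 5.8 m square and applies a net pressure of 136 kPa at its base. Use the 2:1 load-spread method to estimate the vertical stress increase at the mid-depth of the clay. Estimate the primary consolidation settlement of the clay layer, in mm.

Mid-depth of clay below the ground surface: z = 1.4 + 2.5/2 = 2.65 m.
Total vertical stress at mid-clay: σ_v = 19.1×1.4 + 18.3×1.25 = 49.615 kPa.
Pore pressure: u = 9.81×(2.65 − 0.063) = 25.378 kPa.
Initial effective stress: σ'_0 = σ_v − u = 49.615 − 25.378 = 24.237 kPa.
Stress increase at mid-clay by the 2:1 spreading method:
Δσ = qBL/((B+z)(L+z)) = 136×5.8×5.8/((5.8+2.65)(5.8+2.65)) = 64.074 kPa
Final effective stress: σ'_f = 24.237 + 64.074 = 88.311 kPa.
σ'_f = 88.311 ≤ σ'_p = 146 kPa, so the clay remains overconsolidated and only the recompression index applies:
S_c = C_r·H/(1+e₀)·log₁₀(σ'_f/σ'_0) = 0.08×2.5/2.24×log₁₀(88.311/24.237)
    = 0.089288 × 0.56154 = 0.05014 m

S_c ≈ 50.1 mm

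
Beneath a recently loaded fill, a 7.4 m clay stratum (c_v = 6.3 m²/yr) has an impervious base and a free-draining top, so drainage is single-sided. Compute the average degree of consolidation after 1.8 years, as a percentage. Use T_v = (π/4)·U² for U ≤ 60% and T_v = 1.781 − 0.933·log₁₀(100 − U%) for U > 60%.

Drainage path length: H_d = H = 7.4 m (single drainage).
T_v = c_v·t/H_d² = 6.3×1.8/7.4² = 0.20709.
T_v = 0.20709 corresponds to the U ≤ 60% branch:
U = √(4T_v/π) = 0.5135

U ≈ 51.3 %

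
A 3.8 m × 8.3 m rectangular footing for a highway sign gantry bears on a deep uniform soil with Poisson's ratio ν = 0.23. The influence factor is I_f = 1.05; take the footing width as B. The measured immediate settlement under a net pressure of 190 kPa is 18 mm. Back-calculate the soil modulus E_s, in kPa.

E_s ≈ 39900 kPa

S_e = q·B·(1−ν²)/E_s · I_f  ⇒  E_s = q·B·(1−ν²)·I_f / S_e.
E_s = 190 × 3.8 × 0.9471 × 1.05 / 0.018 = 39890 kPa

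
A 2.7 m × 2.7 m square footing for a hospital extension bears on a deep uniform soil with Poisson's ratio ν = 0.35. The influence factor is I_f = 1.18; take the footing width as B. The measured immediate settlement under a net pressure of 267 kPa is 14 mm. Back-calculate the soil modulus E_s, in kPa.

E_s ≈ 53300 kPa

S_e = q·B·(1−ν²)/E_s · I_f  ⇒  E_s = q·B·(1−ν²)·I_f / S_e.
E_s = 267 × 2.7 × 0.8775 × 1.18 / 0.014 = 53320 kPa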